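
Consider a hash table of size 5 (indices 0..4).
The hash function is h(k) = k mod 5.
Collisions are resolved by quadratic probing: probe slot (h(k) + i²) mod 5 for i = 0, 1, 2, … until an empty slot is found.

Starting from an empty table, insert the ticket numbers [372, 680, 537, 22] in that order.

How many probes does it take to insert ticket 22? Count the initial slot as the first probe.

3

Insert 372: h=2, slot 2 empty => index 2.
Insert 680: h=0, slot 0 empty => index 0.
Insert 537: h=2, slot 2 occupied => index 3.
Insert 22: h=2, slots 2,3 occupied => index 1.
Table: [680, 22, 372, 537, —]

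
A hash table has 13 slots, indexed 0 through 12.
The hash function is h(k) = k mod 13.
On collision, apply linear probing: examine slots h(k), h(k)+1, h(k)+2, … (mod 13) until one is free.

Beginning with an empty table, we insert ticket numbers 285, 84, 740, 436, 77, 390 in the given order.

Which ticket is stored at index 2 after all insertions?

390

Insert 285: h=12, slot 12 empty -> index 12.
Insert 84: h=6, slot 6 empty -> index 6.
Insert 740: h=12, slot 12 occupied -> index 0.
Insert 436: h=7, slot 7 empty -> index 7.
Insert 77: h=12, slots 12,0 occupied -> index 1.
Insert 390: h=0, slots 0,1 occupied -> index 2.
Table: [740, 77, 390, -, -, -, 84, 436, -, -, -, -, 285]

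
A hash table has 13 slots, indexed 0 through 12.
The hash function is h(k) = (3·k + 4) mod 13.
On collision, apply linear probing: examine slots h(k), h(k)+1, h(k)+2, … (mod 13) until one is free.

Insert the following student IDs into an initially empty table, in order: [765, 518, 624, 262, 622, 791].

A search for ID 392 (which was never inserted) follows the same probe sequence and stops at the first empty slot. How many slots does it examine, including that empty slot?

765: h=11 -> slot 11
518: h=11, probe 11,12 -> slot 12
624: h=4 -> slot 4
262: h=10 -> slot 10
622: h=11, probe 11,12,0 -> slot 0
791: h=11, probe 11,12,0,1 -> slot 1
Table: [622, 791, _, _, 624, _, _, _, _, _, 262, 765, 518]
Lookup 392: h=10, probe 10,11,12,0,1,2 → slot 2 empty, not found.

6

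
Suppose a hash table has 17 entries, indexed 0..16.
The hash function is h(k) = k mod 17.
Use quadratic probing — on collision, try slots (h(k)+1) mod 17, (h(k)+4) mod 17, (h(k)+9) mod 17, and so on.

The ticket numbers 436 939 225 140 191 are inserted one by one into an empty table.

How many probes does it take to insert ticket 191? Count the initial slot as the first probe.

4

Insert 436: h=11, slot 11 empty -> index 11.
Insert 939: h=4, slot 4 empty -> index 4.
Insert 225: h=4, slot 4 occupied -> index 5.
Insert 140: h=4, slots 4,5 occupied -> index 8.
Insert 191: h=4, slots 4,5,8 occupied -> index 13.
Table: [-, -, -, -, 939, 225, -, -, 140, -, -, 436, -, 191, -, -, -]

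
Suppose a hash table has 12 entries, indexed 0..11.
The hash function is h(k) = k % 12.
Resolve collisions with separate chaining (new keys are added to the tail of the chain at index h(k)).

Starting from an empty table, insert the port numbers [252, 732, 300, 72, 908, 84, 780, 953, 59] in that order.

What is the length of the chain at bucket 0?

6

Insert 252: h=0, bucket 0 empty -> new chain.
Insert 732: h=0, bucket 0 nonempty -> append to chain.
Insert 300: h=0, bucket 0 nonempty -> append to chain.
Insert 72: h=0, bucket 0 nonempty -> append to chain.
Insert 908: h=8, bucket 8 empty -> new chain.
Insert 84: h=0, bucket 0 nonempty -> append to chain.
Insert 780: h=0, bucket 0 nonempty -> append to chain.
Insert 953: h=5, bucket 5 empty -> new chain.
Insert 59: h=11, bucket 11 empty -> new chain.
Final buckets:
0: 252 -> 732 -> 300 -> 72 -> 84 -> 780
1: —
2: —
3: —
4: —
5: 953
6: —
7: —
8: 908
9: —
10: —
11: 59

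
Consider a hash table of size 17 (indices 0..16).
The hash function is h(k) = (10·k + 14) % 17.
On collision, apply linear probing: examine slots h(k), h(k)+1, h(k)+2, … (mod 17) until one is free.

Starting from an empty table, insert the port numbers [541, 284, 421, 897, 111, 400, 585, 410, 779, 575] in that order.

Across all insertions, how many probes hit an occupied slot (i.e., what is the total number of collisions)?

Insert 541: h=1, slot 1 empty -> index 1.
Insert 284: h=15, slot 15 empty -> index 15.
Insert 421: h=8, slot 8 empty -> index 8.
Insert 897: h=8, slot 8 occupied -> index 9.
Insert 111: h=2, slot 2 empty -> index 2.
Insert 400: h=2, slot 2 occupied -> index 3.
Insert 585: h=16, slot 16 empty -> index 16.
Insert 410: h=0, slot 0 empty -> index 0.
Insert 779: h=1, slots 1,2,3 occupied -> index 4.
Insert 575: h=1, slots 1,2,3,4 occupied -> index 5.
Table: [410, 541, 111, 400, 779, 575, _, _, 421, 897, _, _, _, _, _, 284, 585]

9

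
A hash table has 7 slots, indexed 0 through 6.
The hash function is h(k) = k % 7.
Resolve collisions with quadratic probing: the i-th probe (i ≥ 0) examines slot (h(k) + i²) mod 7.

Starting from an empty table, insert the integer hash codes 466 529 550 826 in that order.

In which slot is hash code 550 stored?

Insert 466: h=4, slot 4 empty => index 4.
Insert 529: h=4, slot 4 occupied => index 5.
Insert 550: h=4, slots 4,5 occupied => index 1.
Insert 826: h=0, slot 0 empty => index 0.
Table: [826, 550, -, -, 466, 529, -]

1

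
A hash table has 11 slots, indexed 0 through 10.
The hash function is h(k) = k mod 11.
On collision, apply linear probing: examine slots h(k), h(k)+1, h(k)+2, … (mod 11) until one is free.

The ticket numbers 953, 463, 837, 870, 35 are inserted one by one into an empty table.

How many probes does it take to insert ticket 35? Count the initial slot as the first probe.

953: h=7 => slot 7
463: h=1 => slot 1
837: h=1, probe 1,2 => slot 2
870: h=1, probe 1,2,3 => slot 3
35: h=2, probe 2,3,4 => slot 4
Table: [-, 463, 837, 870, 35, -, -, 953, -, -, -]

3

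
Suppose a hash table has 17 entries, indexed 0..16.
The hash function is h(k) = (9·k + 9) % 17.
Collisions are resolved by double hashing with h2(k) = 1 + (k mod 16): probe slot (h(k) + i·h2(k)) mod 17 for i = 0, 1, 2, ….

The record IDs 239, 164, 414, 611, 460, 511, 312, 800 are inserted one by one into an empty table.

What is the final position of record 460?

239 hashes to 1; slot 1 is free => place at 1.
164 hashes to 6; slot 6 is free => place at 6.
414 hashes to 12; slot 12 is free => place at 12.
611 hashes to 0; slot 0 is free => place at 0.
460 hashes to 1, h2=13; 1 taken => place at 14.
511 hashes to 1, h2=16; 1,0 taken => place at 16.
312 hashes to 12, h2=9; 12 taken => place at 4.
800 hashes to 1, h2=1; 1 taken => place at 2.
Table: [611, 239, 800, ., 312, ., 164, ., ., ., ., ., 414, ., 460, ., 511]

14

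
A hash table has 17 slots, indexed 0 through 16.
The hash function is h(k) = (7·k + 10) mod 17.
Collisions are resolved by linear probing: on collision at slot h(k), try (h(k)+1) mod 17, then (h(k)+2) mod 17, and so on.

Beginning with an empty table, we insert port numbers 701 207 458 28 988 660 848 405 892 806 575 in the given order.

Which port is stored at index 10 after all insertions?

Insert 701: h=4, slot 4 empty → index 4.
Insert 207: h=14, slot 14 empty → index 14.
Insert 458: h=3, slot 3 empty → index 3.
Insert 28: h=2, slot 2 empty → index 2.
Insert 988: h=7, slot 7 empty → index 7.
Insert 660: h=6, slot 6 empty → index 6.
Insert 848: h=13, slot 13 empty → index 13.
Insert 405: h=6, slots 6,7 occupied → index 8.
Insert 892: h=15, slot 15 empty → index 15.
Insert 806: h=8, slot 8 occupied → index 9.
Insert 575: h=6, slots 6,7,8,9 occupied → index 10.
Table: [∅, ∅, 28, 458, 701, ∅, 660, 988, 405, 806, 575, ∅, ∅, 848, 207, 892, ∅]

575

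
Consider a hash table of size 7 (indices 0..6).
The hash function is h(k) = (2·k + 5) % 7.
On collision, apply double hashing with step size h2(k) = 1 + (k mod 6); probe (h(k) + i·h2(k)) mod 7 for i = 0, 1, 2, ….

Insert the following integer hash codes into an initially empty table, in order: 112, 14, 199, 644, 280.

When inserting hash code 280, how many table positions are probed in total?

2

Insert 112: h=5, slot 5 empty => index 5.
Insert 14: h=5, h2=3, slot 5 occupied => index 1.
Insert 199: h=4, slot 4 empty => index 4.
Insert 644: h=5, h2=3, slots 5,1,4 occupied => index 0.
Insert 280: h=5, h2=5, slot 5 occupied => index 3.
Table: [644, 14, -, 280, 199, 112, -]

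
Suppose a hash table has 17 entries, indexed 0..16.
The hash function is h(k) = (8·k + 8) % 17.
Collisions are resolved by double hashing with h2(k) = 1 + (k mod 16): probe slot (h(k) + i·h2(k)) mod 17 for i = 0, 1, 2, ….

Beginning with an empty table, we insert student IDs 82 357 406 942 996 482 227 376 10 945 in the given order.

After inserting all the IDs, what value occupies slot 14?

82 hashes to 1; slot 1 is free => place at 1.
357 hashes to 8; slot 8 is free => place at 8.
406 hashes to 9; slot 9 is free => place at 9.
942 hashes to 13; slot 13 is free => place at 13.
996 hashes to 3; slot 3 is free => place at 3.
482 hashes to 5; slot 5 is free => place at 5.
227 hashes to 5, h2=4; 5,9,13 taken => place at 0.
376 hashes to 7; slot 7 is free => place at 7.
10 hashes to 3, h2=11; 3 taken => place at 14.
945 hashes to 3, h2=2; 3,5,7,9 taken => place at 11.
Table: [227, 82, -, 996, -, 482, -, 376, 357, 406, -, 945, -, 942, 10, -, -]

10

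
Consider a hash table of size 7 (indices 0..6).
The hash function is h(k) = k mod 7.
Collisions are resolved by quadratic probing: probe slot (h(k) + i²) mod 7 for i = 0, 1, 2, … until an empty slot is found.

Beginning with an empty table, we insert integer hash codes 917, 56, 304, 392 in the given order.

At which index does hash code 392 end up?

4

Insert 917: h=0, slot 0 empty => index 0.
Insert 56: h=0, slot 0 occupied => index 1.
Insert 304: h=3, slot 3 empty => index 3.
Insert 392: h=0, slots 0,1 occupied => index 4.
Table: [917, 56, —, 304, 392, —, —]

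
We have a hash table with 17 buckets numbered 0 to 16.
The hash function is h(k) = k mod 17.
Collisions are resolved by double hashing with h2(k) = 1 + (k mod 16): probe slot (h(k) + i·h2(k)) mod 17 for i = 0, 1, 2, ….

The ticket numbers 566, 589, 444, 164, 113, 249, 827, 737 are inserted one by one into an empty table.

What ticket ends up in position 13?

566: h=5 -> slot 5
589: h=11 -> slot 11
444: h=2 -> slot 2
164: h=11, h2=5, probe 11,16 -> slot 16
113: h=11, h2=2, probe 11,13 -> slot 13
249: h=11, h2=10, probe 11,4 -> slot 4
827: h=11, h2=12, probe 11,6 -> slot 6
737: h=6, h2=2, probe 6,8 -> slot 8
Table: [—, —, 444, —, 249, 566, 827, —, 737, —, —, 589, —, 113, —, —, 164]

113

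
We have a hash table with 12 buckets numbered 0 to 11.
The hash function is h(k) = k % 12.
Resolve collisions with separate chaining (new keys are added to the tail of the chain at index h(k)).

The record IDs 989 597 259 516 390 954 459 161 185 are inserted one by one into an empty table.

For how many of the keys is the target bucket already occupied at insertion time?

3

989 -> bucket 5
597 -> bucket 9
259 -> bucket 7
516 -> bucket 0
390 -> bucket 6
954 -> bucket 6 (collision)
459 -> bucket 3
161 -> bucket 5 (collision)
185 -> bucket 5 (collision)
Final buckets:
0: 516
1: _
2: _
3: 459
4: _
5: 989 -> 161 -> 185
6: 390 -> 954
7: 259
8: _
9: 597
10: _
11: _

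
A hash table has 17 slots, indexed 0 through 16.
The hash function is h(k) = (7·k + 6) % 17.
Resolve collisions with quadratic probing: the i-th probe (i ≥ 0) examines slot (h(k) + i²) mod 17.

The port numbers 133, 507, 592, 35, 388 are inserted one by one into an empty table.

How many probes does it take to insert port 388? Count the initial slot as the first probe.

4

Insert 133: h=2, slot 2 empty → index 2.
Insert 507: h=2, slot 2 occupied → index 3.
Insert 592: h=2, slots 2,3 occupied → index 6.
Insert 35: h=13, slot 13 empty → index 13.
Insert 388: h=2, slots 2,3,6 occupied → index 11.
Table: [., ., 133, 507, ., ., 592, ., ., ., ., 388, ., 35, ., ., .]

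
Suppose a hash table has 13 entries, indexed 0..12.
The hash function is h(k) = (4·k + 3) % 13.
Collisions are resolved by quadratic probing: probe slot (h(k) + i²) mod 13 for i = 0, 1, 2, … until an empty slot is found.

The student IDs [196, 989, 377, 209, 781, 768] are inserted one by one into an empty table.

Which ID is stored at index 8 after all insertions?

989

196: h=7 -> slot 7
989: h=7, probe 7,8 -> slot 8
377: h=3 -> slot 3
209: h=7, probe 7,8,11 -> slot 11
781: h=7, probe 7,8,11,3,10 -> slot 10
768: h=7, probe 7,8,11,3,10,6 -> slot 6
Table: [∅, ∅, ∅, 377, ∅, ∅, 768, 196, 989, ∅, 781, 209, ∅]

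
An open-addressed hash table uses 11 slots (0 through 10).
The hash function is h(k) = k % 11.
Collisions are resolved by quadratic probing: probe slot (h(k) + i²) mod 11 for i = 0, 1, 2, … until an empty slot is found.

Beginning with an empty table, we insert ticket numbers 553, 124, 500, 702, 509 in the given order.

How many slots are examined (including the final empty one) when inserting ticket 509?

3

553 hashes to 3; slot 3 is free → place at 3.
124 hashes to 3; 3 taken → place at 4.
500 hashes to 5; slot 5 is free → place at 5.
702 hashes to 9; slot 9 is free → place at 9.
509 hashes to 3; 3,4 taken → place at 7.
Table: [_, _, _, 553, 124, 500, _, 509, _, 702, _]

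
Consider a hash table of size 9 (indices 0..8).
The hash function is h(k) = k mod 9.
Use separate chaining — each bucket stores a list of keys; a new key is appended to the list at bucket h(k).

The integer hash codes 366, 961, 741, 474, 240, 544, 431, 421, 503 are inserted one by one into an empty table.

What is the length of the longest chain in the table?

3

366 → bucket 6
961 → bucket 7
741 → bucket 3
474 → bucket 6 (collision)
240 → bucket 6 (collision)
544 → bucket 4
431 → bucket 8
421 → bucket 7 (collision)
503 → bucket 8 (collision)
Final buckets:
0: .
1: .
2: .
3: 741
4: 544
5: .
6: 366 -> 474 -> 240
7: 961 -> 421
8: 431 -> 503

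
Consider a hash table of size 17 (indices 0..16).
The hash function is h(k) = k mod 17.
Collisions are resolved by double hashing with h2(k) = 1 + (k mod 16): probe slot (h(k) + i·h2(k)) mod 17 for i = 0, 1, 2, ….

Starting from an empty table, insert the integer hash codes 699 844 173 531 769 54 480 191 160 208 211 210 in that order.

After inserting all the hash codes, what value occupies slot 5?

Insert 699: h=2, slot 2 empty → index 2.
Insert 844: h=11, slot 11 empty → index 11.
Insert 173: h=3, slot 3 empty → index 3.
Insert 531: h=4, slot 4 empty → index 4.
Insert 769: h=4, h2=2, slot 4 occupied → index 6.
Insert 54: h=3, h2=7, slot 3 occupied → index 10.
Insert 480: h=4, h2=1, slot 4 occupied → index 5.
Insert 191: h=4, h2=16, slots 4,3,2 occupied → index 1.
Insert 160: h=7, slot 7 empty → index 7.
Insert 208: h=4, h2=1, slots 4,5,6,7 occupied → index 8.
Insert 211: h=7, h2=4, slots 7,11 occupied → index 15.
Insert 210: h=6, h2=3, slot 6 occupied → index 9.
Table: [∅, 191, 699, 173, 531, 480, 769, 160, 208, 210, 54, 844, ∅, ∅, ∅, 211, ∅]

480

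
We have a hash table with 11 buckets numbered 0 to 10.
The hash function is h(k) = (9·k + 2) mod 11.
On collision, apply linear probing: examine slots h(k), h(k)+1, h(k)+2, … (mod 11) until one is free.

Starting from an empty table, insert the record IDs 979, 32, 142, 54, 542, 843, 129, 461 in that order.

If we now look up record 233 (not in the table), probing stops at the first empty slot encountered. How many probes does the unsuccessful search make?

Insert 979: h=2, slot 2 empty → index 2.
Insert 32: h=4, slot 4 empty → index 4.
Insert 142: h=4, slot 4 occupied → index 5.
Insert 54: h=4, slots 4,5 occupied → index 6.
Insert 542: h=7, slot 7 empty → index 7.
Insert 843: h=10, slot 10 empty → index 10.
Insert 129: h=8, slot 8 empty → index 8.
Insert 461: h=4, slots 4,5,6,7,8 occupied → index 9.
Table: [-, -, 979, -, 32, 142, 54, 542, 129, 461, 843]
Lookup 233: h=9, probe 9,10,0 → slot 0 empty, not found.

3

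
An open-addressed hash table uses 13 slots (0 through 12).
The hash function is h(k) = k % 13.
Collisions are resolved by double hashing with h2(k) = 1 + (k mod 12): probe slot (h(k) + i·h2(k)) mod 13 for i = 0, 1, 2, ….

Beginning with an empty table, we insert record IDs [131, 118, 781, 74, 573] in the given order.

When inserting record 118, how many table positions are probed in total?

2

131 hashes to 1; slot 1 is free -> place at 1.
118 hashes to 1, h2=11; 1 taken -> place at 12.
781 hashes to 1, h2=2; 1 taken -> place at 3.
74 hashes to 9; slot 9 is free -> place at 9.
573 hashes to 1, h2=10; 1 taken -> place at 11.
Table: [-, 131, -, 781, -, -, -, -, -, 74, -, 573, 118]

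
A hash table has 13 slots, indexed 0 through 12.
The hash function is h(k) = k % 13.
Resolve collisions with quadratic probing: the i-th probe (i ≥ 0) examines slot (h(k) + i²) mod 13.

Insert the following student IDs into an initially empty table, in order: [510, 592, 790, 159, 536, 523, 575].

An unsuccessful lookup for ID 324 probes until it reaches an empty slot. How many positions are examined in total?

2

Insert 510: h=3, slot 3 empty => index 3.
Insert 592: h=7, slot 7 empty => index 7.
Insert 790: h=10, slot 10 empty => index 10.
Insert 159: h=3, slot 3 occupied => index 4.
Insert 536: h=3, slots 3,4,7 occupied => index 12.
Insert 523: h=3, slots 3,4,7,12 occupied => index 6.
Insert 575: h=3, slots 3,4,7,12,6 occupied => index 2.
Table: [—, —, 575, 510, 159, —, 523, 592, —, —, 790, —, 536]
Lookup 324: h=12, probe 12,0 → slot 0 empty, not found.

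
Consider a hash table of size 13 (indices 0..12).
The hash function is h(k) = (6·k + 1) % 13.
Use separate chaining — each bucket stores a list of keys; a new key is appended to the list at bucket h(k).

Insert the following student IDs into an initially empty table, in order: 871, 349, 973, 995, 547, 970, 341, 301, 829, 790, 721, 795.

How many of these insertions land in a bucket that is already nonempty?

871 -> bucket 1
349 -> bucket 2
973 -> bucket 2 (collision)
995 -> bucket 4
547 -> bucket 7
970 -> bucket 10
341 -> bucket 6
301 -> bucket 0
829 -> bucket 9
790 -> bucket 9 (collision)
721 -> bucket 11
795 -> bucket 0 (collision)
Final buckets:
0: 301 -> 795
1: 871
2: 349 -> 973
3: -
4: 995
5: -
6: 341
7: 547
8: -
9: 829 -> 790
10: 970
11: 721
12: -

3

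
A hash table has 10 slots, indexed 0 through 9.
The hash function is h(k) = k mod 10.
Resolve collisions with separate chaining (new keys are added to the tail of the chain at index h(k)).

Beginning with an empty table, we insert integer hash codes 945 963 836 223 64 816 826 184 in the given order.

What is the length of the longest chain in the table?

945 → bucket 5
963 → bucket 3
836 → bucket 6
223 → bucket 3 (collision)
64 → bucket 4
816 → bucket 6 (collision)
826 → bucket 6 (collision)
184 → bucket 4 (collision)
Final buckets:
0: -
1: -
2: -
3: 963 -> 223
4: 64 -> 184
5: 945
6: 836 -> 816 -> 826
7: -
8: -
9: -

3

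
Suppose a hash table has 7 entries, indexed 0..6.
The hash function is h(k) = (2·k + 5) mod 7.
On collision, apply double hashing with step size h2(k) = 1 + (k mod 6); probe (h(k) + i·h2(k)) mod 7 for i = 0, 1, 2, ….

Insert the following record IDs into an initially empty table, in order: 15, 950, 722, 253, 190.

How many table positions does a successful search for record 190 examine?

Insert 15: h=0, slot 0 empty => index 0.
Insert 950: h=1, slot 1 empty => index 1.
Insert 722: h=0, h2=3, slot 0 occupied => index 3.
Insert 253: h=0, h2=2, slot 0 occupied => index 2.
Insert 190: h=0, h2=5, slot 0 occupied => index 5.
Table: [15, 950, 253, 722, _, 190, _]
Lookup 190: h=0, h2=5, probe 0,5 → found at 5.

2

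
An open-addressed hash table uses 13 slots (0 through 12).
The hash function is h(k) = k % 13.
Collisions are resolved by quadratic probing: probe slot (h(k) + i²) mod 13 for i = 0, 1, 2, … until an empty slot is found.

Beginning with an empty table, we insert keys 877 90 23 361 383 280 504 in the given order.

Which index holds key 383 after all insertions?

877 hashes to 6; slot 6 is free → place at 6.
90 hashes to 12; slot 12 is free → place at 12.
23 hashes to 10; slot 10 is free → place at 10.
361 hashes to 10; 10 taken → place at 11.
383 hashes to 6; 6 taken → place at 7.
280 hashes to 7; 7 taken → place at 8.
504 hashes to 10; 10,11 taken → place at 1.
Table: [., 504, ., ., ., ., 877, 383, 280, ., 23, 361, 90]

7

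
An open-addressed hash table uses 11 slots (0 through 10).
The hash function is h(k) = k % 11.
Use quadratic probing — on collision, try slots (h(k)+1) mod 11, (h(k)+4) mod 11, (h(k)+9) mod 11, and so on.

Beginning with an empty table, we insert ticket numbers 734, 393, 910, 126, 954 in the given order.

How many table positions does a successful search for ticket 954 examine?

4

Insert 734: h=8, slot 8 empty → index 8.
Insert 393: h=8, slot 8 occupied → index 9.
Insert 910: h=8, slots 8,9 occupied → index 1.
Insert 126: h=5, slot 5 empty → index 5.
Insert 954: h=8, slots 8,9,1 occupied → index 6.
Table: [-, 910, -, -, -, 126, 954, -, 734, 393, -]
Lookup 954: h=8, probe 8,9,1,6 → found at 6.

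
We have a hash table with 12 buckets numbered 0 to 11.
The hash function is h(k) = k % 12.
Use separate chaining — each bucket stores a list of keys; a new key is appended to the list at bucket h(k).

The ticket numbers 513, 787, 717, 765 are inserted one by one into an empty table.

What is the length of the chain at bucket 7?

1

Insert 513: h=9, bucket 9 empty -> new chain.
Insert 787: h=7, bucket 7 empty -> new chain.
Insert 717: h=9, bucket 9 nonempty -> append to chain.
Insert 765: h=9, bucket 9 nonempty -> append to chain.
Final buckets:
0: —
1: —
2: —
3: —
4: —
5: —
6: —
7: 787
8: —
9: 513 -> 717 -> 765
10: —
11: —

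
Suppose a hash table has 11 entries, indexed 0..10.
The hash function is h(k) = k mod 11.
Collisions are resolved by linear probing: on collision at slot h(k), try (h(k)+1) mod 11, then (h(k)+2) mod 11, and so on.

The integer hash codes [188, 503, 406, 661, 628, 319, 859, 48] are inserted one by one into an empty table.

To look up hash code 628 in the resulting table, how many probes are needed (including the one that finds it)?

188 hashes to 1; slot 1 is free -> place at 1.
503 hashes to 8; slot 8 is free -> place at 8.
406 hashes to 10; slot 10 is free -> place at 10.
661 hashes to 1; 1 taken -> place at 2.
628 hashes to 1; 1,2 taken -> place at 3.
319 hashes to 0; slot 0 is free -> place at 0.
859 hashes to 1; 1,2,3 taken -> place at 4.
48 hashes to 4; 4 taken -> place at 5.
Table: [319, 188, 661, 628, 859, 48, -, -, 503, -, 406]
Lookup 628: h=1, probe 1,2,3 → found at 3.

3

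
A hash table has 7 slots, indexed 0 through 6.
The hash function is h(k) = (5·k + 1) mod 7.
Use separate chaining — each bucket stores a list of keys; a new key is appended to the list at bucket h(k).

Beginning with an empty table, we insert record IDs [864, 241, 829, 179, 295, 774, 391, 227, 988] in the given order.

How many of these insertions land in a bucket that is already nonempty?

5

Insert 864: h=2, bucket 2 empty → new chain.
Insert 241: h=2, bucket 2 nonempty → append to chain.
Insert 829: h=2, bucket 2 nonempty → append to chain.
Insert 179: h=0, bucket 0 empty → new chain.
Insert 295: h=6, bucket 6 empty → new chain.
Insert 774: h=0, bucket 0 nonempty → append to chain.
Insert 391: h=3, bucket 3 empty → new chain.
Insert 227: h=2, bucket 2 nonempty → append to chain.
Insert 988: h=6, bucket 6 nonempty → append to chain.
Final buckets:
0: 179 -> 774
1: _
2: 864 -> 241 -> 829 -> 227
3: 391
4: _
5: _
6: 295 -> 988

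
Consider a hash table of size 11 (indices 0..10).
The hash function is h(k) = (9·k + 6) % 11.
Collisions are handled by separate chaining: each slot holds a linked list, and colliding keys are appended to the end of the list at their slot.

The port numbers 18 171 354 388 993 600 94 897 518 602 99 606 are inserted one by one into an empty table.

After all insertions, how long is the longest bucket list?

4

Insert 18: h=3, bucket 3 empty -> new chain.
Insert 171: h=5, bucket 5 empty -> new chain.
Insert 354: h=2, bucket 2 empty -> new chain.
Insert 388: h=0, bucket 0 empty -> new chain.
Insert 993: h=0, bucket 0 nonempty -> append to chain.
Insert 600: h=5, bucket 5 nonempty -> append to chain.
Insert 94: h=5, bucket 5 nonempty -> append to chain.
Insert 897: h=5, bucket 5 nonempty -> append to chain.
Insert 518: h=4, bucket 4 empty -> new chain.
Insert 602: h=1, bucket 1 empty -> new chain.
Insert 99: h=6, bucket 6 empty -> new chain.
Insert 606: h=4, bucket 4 nonempty -> append to chain.
Final buckets:
0: 388 -> 993
1: 602
2: 354
3: 18
4: 518 -> 606
5: 171 -> 600 -> 94 -> 897
6: 99
7: —
8: —
9: —
10: —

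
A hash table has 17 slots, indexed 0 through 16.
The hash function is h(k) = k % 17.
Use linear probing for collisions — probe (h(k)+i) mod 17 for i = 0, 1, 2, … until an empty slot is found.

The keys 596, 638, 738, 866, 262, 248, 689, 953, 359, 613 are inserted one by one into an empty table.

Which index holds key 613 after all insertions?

4

596 hashes to 1; slot 1 is free → place at 1.
638 hashes to 9; slot 9 is free → place at 9.
738 hashes to 7; slot 7 is free → place at 7.
866 hashes to 16; slot 16 is free → place at 16.
262 hashes to 7; 7 taken → place at 8.
248 hashes to 10; slot 10 is free → place at 10.
689 hashes to 9; 9,10 taken → place at 11.
953 hashes to 1; 1 taken → place at 2.
359 hashes to 2; 2 taken → place at 3.
613 hashes to 1; 1,2,3 taken → place at 4.
Table: [—, 596, 953, 359, 613, —, —, 738, 262, 638, 248, 689, —, —, —, —, 866]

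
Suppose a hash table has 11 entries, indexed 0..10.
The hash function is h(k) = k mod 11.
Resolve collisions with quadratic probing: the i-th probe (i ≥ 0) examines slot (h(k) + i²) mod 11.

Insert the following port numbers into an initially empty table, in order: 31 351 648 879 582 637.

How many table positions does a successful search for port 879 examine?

Insert 31: h=9, slot 9 empty -> index 9.
Insert 351: h=10, slot 10 empty -> index 10.
Insert 648: h=10, slot 10 occupied -> index 0.
Insert 879: h=10, slots 10,0 occupied -> index 3.
Insert 582: h=10, slots 10,0,3 occupied -> index 8.
Insert 637: h=10, slots 10,0,3,8 occupied -> index 4.
Table: [648, -, -, 879, 637, -, -, -, 582, 31, 351]
Lookup 879: h=10, probe 10,0,3 → found at 3.

3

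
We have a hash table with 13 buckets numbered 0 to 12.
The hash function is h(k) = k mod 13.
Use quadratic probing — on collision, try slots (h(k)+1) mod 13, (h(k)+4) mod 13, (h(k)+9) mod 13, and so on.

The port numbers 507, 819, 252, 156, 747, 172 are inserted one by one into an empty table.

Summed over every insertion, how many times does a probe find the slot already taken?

3

Insert 507: h=0, slot 0 empty => index 0.
Insert 819: h=0, slot 0 occupied => index 1.
Insert 252: h=5, slot 5 empty => index 5.
Insert 156: h=0, slots 0,1 occupied => index 4.
Insert 747: h=6, slot 6 empty => index 6.
Insert 172: h=3, slot 3 empty => index 3.
Table: [507, 819, ∅, 172, 156, 252, 747, ∅, ∅, ∅, ∅, ∅, ∅]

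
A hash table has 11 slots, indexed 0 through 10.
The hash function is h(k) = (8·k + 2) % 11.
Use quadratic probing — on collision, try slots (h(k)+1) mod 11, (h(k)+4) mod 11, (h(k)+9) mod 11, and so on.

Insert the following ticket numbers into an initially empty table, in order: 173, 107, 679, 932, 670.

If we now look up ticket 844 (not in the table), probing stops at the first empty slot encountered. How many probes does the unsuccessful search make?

6

173 hashes to 0; slot 0 is free → place at 0.
107 hashes to 0; 0 taken → place at 1.
679 hashes to 0; 0,1 taken → place at 4.
932 hashes to 0; 0,1,4 taken → place at 9.
670 hashes to 5; slot 5 is free → place at 5.
Table: [173, 107, ., ., 679, 670, ., ., ., 932, .]
Lookup 844: h=0, probe 0,1,4,9,5,3 → slot 3 empty, not found.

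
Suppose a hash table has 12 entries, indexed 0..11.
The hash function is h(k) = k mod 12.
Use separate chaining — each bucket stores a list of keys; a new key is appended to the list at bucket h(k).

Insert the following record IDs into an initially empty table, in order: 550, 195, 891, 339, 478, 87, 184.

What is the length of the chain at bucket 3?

4

Insert 550: h=10, bucket 10 empty -> new chain.
Insert 195: h=3, bucket 3 empty -> new chain.
Insert 891: h=3, bucket 3 nonempty -> append to chain.
Insert 339: h=3, bucket 3 nonempty -> append to chain.
Insert 478: h=10, bucket 10 nonempty -> append to chain.
Insert 87: h=3, bucket 3 nonempty -> append to chain.
Insert 184: h=4, bucket 4 empty -> new chain.
Final buckets:
0: —
1: —
2: —
3: 195 -> 891 -> 339 -> 87
4: 184
5: —
6: —
7: —
8: —
9: —
10: 550 -> 478
11: —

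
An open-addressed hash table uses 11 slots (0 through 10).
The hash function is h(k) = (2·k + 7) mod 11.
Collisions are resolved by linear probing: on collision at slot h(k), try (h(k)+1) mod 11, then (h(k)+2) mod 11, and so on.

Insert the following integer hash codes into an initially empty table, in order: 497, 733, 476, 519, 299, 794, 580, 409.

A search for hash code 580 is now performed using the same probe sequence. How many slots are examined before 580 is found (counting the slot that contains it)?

Insert 497: h=0, slot 0 empty => index 0.
Insert 733: h=10, slot 10 empty => index 10.
Insert 476: h=2, slot 2 empty => index 2.
Insert 519: h=0, slot 0 occupied => index 1.
Insert 299: h=0, slots 0,1,2 occupied => index 3.
Insert 794: h=0, slots 0,1,2,3 occupied => index 4.
Insert 580: h=1, slots 1,2,3,4 occupied => index 5.
Insert 409: h=0, slots 0,1,2,3,4,5 occupied => index 6.
Table: [497, 519, 476, 299, 794, 580, 409, _, _, _, 733]
Lookup 580: h=1, probe 1,2,3,4,5 → found at 5.

5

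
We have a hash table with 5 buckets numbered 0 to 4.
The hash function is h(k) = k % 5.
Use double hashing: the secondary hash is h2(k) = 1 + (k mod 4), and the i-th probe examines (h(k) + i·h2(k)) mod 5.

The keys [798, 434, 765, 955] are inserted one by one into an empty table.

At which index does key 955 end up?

2

798: h=3 => slot 3
434: h=4 => slot 4
765: h=0 => slot 0
955: h=0, h2=4, probe 0,4,3,2 => slot 2
Table: [765, ∅, 955, 798, 434]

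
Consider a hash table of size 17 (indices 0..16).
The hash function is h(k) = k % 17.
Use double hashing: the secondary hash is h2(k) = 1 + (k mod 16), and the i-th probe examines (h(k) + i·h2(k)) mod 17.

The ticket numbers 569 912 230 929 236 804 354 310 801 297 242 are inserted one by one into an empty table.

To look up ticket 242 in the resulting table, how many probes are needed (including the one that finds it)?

2

Insert 569: h=8, slot 8 empty → index 8.
Insert 912: h=11, slot 11 empty → index 11.
Insert 230: h=9, slot 9 empty → index 9.
Insert 929: h=11, h2=2, slot 11 occupied → index 13.
Insert 236: h=15, slot 15 empty → index 15.
Insert 804: h=5, slot 5 empty → index 5.
Insert 354: h=14, slot 14 empty → index 14.
Insert 310: h=4, slot 4 empty → index 4.
Insert 801: h=2, slot 2 empty → index 2.
Insert 297: h=8, h2=10, slot 8 occupied → index 1.
Insert 242: h=4, h2=3, slot 4 occupied → index 7.
Table: [_, 297, 801, _, 310, 804, _, 242, 569, 230, _, 912, _, 929, 354, 236, _]
Lookup 242: h=4, h2=3, probe 4,7 → found at 7.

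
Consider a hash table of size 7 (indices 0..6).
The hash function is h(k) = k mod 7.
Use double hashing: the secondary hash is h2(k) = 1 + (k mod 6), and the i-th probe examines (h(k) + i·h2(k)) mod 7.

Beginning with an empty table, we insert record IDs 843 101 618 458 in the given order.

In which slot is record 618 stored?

Insert 843: h=3, slot 3 empty → index 3.
Insert 101: h=3, h2=6, slot 3 occupied → index 2.
Insert 618: h=2, h2=1, slots 2,3 occupied → index 4.
Insert 458: h=3, h2=3, slot 3 occupied → index 6.
Table: [., ., 101, 843, 618, ., 458]

4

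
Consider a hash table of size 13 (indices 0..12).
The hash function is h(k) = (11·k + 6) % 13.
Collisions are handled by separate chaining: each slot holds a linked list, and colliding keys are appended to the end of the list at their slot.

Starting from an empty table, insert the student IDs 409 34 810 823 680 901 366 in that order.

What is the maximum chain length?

409 → bucket 7
34 → bucket 3
810 → bucket 11
823 → bucket 11 (collision)
680 → bucket 11 (collision)
901 → bucket 11 (collision)
366 → bucket 2
Final buckets:
0: —
1: —
2: 366
3: 34
4: —
5: —
6: —
7: 409
8: —
9: —
10: —
11: 810 -> 823 -> 680 -> 901
12: —

4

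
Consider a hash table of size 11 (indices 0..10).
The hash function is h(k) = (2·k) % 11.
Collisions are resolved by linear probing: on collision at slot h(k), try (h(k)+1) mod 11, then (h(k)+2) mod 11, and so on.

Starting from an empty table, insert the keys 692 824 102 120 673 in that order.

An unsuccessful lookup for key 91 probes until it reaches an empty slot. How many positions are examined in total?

2

Insert 692: h=9, slot 9 empty -> index 9.
Insert 824: h=9, slot 9 occupied -> index 10.
Insert 102: h=6, slot 6 empty -> index 6.
Insert 120: h=9, slots 9,10 occupied -> index 0.
Insert 673: h=4, slot 4 empty -> index 4.
Table: [120, ., ., ., 673, ., 102, ., ., 692, 824]
Lookup 91: h=6, probe 6,7 → slot 7 empty, not found.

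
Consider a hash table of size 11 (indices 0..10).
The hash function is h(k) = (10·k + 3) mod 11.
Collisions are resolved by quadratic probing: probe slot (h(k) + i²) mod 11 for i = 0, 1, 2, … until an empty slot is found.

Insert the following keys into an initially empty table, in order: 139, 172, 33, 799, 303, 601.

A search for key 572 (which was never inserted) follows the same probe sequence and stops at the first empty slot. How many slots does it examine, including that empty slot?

139 hashes to 7; slot 7 is free → place at 7.
172 hashes to 7; 7 taken → place at 8.
33 hashes to 3; slot 3 is free → place at 3.
799 hashes to 7; 7,8 taken → place at 0.
303 hashes to 8; 8 taken → place at 9.
601 hashes to 7; 7,8,0 taken → place at 5.
Table: [799, ∅, ∅, 33, ∅, 601, ∅, 139, 172, 303, ∅]
Lookup 572: h=3, probe 3,4 → slot 4 empty, not found.

2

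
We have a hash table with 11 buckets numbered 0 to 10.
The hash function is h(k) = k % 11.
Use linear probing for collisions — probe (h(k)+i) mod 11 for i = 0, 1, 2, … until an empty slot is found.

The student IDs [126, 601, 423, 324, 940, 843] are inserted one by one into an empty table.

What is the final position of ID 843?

10

126: h=5 -> slot 5
601: h=7 -> slot 7
423: h=5, probe 5,6 -> slot 6
324: h=5, probe 5,6,7,8 -> slot 8
940: h=5, probe 5,6,7,8,9 -> slot 9
843: h=7, probe 7,8,9,10 -> slot 10
Table: [., ., ., ., ., 126, 423, 601, 324, 940, 843]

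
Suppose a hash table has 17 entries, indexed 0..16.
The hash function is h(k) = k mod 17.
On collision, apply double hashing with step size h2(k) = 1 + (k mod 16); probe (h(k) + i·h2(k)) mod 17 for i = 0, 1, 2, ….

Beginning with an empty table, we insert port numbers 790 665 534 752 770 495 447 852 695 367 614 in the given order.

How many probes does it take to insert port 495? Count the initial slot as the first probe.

2

Insert 790: h=8, slot 8 empty → index 8.
Insert 665: h=2, slot 2 empty → index 2.
Insert 534: h=7, slot 7 empty → index 7.
Insert 752: h=4, slot 4 empty → index 4.
Insert 770: h=5, slot 5 empty → index 5.
Insert 495: h=2, h2=16, slot 2 occupied → index 1.
Insert 447: h=5, h2=16, slots 5,4 occupied → index 3.
Insert 852: h=2, h2=5, slots 2,7 occupied → index 12.
Insert 695: h=15, slot 15 empty → index 15.
Insert 367: h=10, slot 10 empty → index 10.
Insert 614: h=2, h2=7, slot 2 occupied → index 9.
Table: [_, 495, 665, 447, 752, 770, _, 534, 790, 614, 367, _, 852, _, _, 695, _]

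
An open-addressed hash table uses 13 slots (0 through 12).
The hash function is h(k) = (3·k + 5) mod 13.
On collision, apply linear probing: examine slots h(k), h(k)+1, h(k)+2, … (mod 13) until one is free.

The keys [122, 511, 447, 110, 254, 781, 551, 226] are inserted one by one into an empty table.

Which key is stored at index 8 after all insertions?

122: h=7 → slot 7
511: h=4 → slot 4
447: h=7, probe 7,8 → slot 8
110: h=10 → slot 10
254: h=0 → slot 0
781: h=8, probe 8,9 → slot 9
551: h=7, probe 7,8,9,10,11 → slot 11
226: h=7, probe 7,8,9,10,11,12 → slot 12
Table: [254, ., ., ., 511, ., ., 122, 447, 781, 110, 551, 226]

447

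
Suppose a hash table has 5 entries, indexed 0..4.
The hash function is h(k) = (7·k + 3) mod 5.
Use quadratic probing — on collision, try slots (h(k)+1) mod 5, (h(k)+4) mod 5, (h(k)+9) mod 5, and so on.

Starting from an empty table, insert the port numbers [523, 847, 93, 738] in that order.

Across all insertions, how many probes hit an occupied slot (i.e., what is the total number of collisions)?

3

523: h=4 -> slot 4
847: h=2 -> slot 2
93: h=4, probe 4,0 -> slot 0
738: h=4, probe 4,0,3 -> slot 3
Table: [93, ., 847, 738, 523]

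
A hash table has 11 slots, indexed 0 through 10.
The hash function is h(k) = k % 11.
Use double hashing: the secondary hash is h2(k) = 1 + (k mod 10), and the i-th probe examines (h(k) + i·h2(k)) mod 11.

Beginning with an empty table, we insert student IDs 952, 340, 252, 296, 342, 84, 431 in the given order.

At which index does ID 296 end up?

9

952: h=6 => slot 6
340: h=10 => slot 10
252: h=10, h2=3, probe 10,2 => slot 2
296: h=10, h2=7, probe 10,6,2,9 => slot 9
342: h=1 => slot 1
84: h=7 => slot 7
431: h=2, h2=2, probe 2,4 => slot 4
Table: [-, 342, 252, -, 431, -, 952, 84, -, 296, 340]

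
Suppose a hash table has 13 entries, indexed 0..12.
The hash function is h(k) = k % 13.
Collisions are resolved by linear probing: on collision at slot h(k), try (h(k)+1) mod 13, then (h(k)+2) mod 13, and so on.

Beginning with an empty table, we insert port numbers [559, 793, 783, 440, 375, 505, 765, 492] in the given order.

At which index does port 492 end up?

5

Insert 559: h=0, slot 0 empty -> index 0.
Insert 793: h=0, slot 0 occupied -> index 1.
Insert 783: h=3, slot 3 empty -> index 3.
Insert 440: h=11, slot 11 empty -> index 11.
Insert 375: h=11, slot 11 occupied -> index 12.
Insert 505: h=11, slots 11,12,0,1 occupied -> index 2.
Insert 765: h=11, slots 11,12,0,1,2,3 occupied -> index 4.
Insert 492: h=11, slots 11,12,0,1,2,3,4 occupied -> index 5.
Table: [559, 793, 505, 783, 765, 492, ∅, ∅, ∅, ∅, ∅, 440, 375]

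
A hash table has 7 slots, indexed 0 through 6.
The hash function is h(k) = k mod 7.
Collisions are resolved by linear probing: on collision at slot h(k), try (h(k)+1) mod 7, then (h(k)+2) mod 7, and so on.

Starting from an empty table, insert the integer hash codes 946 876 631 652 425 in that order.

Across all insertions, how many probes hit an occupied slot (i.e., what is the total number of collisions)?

6

946 hashes to 1; slot 1 is free -> place at 1.
876 hashes to 1; 1 taken -> place at 2.
631 hashes to 1; 1,2 taken -> place at 3.
652 hashes to 1; 1,2,3 taken -> place at 4.
425 hashes to 5; slot 5 is free -> place at 5.
Table: [—, 946, 876, 631, 652, 425, —]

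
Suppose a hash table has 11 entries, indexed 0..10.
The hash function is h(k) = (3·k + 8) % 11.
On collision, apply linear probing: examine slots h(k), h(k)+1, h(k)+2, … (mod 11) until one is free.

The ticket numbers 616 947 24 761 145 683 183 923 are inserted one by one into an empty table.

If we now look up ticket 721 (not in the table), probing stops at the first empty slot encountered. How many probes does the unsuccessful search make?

Insert 616: h=8, slot 8 empty => index 8.
Insert 947: h=0, slot 0 empty => index 0.
Insert 24: h=3, slot 3 empty => index 3.
Insert 761: h=3, slot 3 occupied => index 4.
Insert 145: h=3, slots 3,4 occupied => index 5.
Insert 683: h=0, slot 0 occupied => index 1.
Insert 183: h=7, slot 7 empty => index 7.
Insert 923: h=5, slot 5 occupied => index 6.
Table: [947, 683, ., 24, 761, 145, 923, 183, 616, ., .]
Lookup 721: h=4, probe 4,5,6,7,8,9 → slot 9 empty, not found.

6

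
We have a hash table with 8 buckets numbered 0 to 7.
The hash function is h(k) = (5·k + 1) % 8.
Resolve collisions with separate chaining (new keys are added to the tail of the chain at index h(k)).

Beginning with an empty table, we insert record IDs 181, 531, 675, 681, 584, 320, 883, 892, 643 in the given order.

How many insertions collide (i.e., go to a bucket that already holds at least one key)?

4

Insert 181: h=2, bucket 2 empty → new chain.
Insert 531: h=0, bucket 0 empty → new chain.
Insert 675: h=0, bucket 0 nonempty → append to chain.
Insert 681: h=6, bucket 6 empty → new chain.
Insert 584: h=1, bucket 1 empty → new chain.
Insert 320: h=1, bucket 1 nonempty → append to chain.
Insert 883: h=0, bucket 0 nonempty → append to chain.
Insert 892: h=5, bucket 5 empty → new chain.
Insert 643: h=0, bucket 0 nonempty → append to chain.
Final buckets:
0: 531 -> 675 -> 883 -> 643
1: 584 -> 320
2: 181
3: _
4: _
5: 892
6: 681
7: _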